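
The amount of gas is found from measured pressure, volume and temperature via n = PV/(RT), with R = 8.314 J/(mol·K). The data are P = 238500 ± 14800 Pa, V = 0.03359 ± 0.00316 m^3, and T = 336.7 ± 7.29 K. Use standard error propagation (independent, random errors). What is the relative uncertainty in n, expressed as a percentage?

11.5%

n is a product of powers, so relative uncertainties combine in quadrature:
  (1·δP/P)² = (1×0.0621)² = 0.00385;  (1·δV/V)² = (1×0.0941)² = 0.00885;  (-1·δT/T)² = (-1×0.0217)² = 0.000469
δn/n = √(0.0132) = 0.115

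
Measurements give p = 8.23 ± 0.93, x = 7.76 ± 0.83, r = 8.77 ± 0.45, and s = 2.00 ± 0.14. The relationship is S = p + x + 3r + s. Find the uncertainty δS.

1.84

Each term contributes (cᵢ δxᵢ)² to (δS)²:
  (δp)² = 0.865;  (δx)² = 0.689;  (3·δr)² = 1.82;  (δs)² = 0.0196
δS = √(3.40) = 1.84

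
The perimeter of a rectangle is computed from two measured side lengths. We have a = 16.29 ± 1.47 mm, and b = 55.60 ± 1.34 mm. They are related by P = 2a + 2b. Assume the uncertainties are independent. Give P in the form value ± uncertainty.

143.8 ± 3.98 mm

Each term contributes (cᵢ δxᵢ)² to (δP)²:
  (2·δa)² = 8.64;  (2·δb)² = 7.18
δP = √(15.8) = 3.98 mm
P = 143.8 mm.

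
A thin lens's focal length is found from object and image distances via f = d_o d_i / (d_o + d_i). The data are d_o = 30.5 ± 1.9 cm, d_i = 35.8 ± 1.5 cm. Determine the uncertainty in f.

∂f/∂d_o = (d_i/(d_o+d_i))² = 0.292;  ∂f/∂d_i = (d_o/(d_o+d_i))² = 0.212
δf = √((∂f/∂d_o · δd_o)² + (∂f/∂d_i · δd_i)²) = √(0.307 + 0.101) = 0.638 cm

0.638 cm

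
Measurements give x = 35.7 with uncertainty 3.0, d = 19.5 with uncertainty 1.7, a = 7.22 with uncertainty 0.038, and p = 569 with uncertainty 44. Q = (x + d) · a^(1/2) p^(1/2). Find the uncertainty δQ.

Let u = x + d = 55.2. δu = √(δx² + δd²) = √(9.00 + 2.89) = 3.45, so δu/u = 0.0625.
Q is then a monomial in u, a, p:
δQ/Q = √((δu/u)² + (½·δa/a)² + (½·δp/p)²) = √(0.00390 + 6.93e-06 + 0.00149) = 0.0735
Q = 3540, so δQ = 0.0735 × 3540 = 260.

260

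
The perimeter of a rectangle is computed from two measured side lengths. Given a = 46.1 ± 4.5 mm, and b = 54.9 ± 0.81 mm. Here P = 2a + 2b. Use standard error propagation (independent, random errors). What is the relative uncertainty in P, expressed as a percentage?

4.53%

Each term contributes (cᵢ δxᵢ)² to (δP)²:
  (2·δa)² = 81.0;  (2·δb)² = 2.62
δP = √(83.6) = 9.14 mm
P = 202 mm, so δP/P = 9.14/202 = 0.0453.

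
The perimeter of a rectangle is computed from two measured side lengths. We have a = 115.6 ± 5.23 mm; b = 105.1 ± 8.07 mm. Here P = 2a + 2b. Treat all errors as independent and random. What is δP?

Each term contributes (cᵢ δxᵢ)² to (δP)²:
  (2·δa)² = 109;  (2·δb)² = 260
δP = √(370) = 19.2 mm

19.2 mm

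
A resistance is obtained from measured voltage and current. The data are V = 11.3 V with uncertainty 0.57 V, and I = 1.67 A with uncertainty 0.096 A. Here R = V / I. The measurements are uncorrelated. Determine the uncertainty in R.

0.517 Ω

R is a product of powers, so relative uncertainties combine in quadrature:
  (1·δV/V)² = (1×0.0504)² = 0.00254;  (-1·δI/I)² = (-1×0.0575)² = 0.00330
δR/R = √(0.00585) = 0.0765
R = 6.77 Ω, so δR = 0.0765 × 6.77 = 0.517 Ω.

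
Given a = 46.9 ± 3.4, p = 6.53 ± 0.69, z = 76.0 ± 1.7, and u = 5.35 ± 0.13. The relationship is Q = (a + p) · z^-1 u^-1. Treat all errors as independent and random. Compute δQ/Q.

0.0728

Let w = a + p = 53.4. δw = √(δa² + δp²) = √(11.6 + 0.476) = 3.47, so δw/w = 0.0649.
Q is then a monomial in w, z, u:
δQ/Q = √((δw/w)² + (-1·δz/z)² + (-1·δu/u)²) = √(0.00422 + 0.000500 + 0.000590) = 0.0728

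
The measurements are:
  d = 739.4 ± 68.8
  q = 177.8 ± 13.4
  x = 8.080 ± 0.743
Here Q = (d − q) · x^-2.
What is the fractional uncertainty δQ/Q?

Let u = d − q = 561.6. δu = √(δd² + δq²) = √(4730 + 180) = 70.1, so δu/u = 0.125.
Q is then a monomial in u, x:
δQ/Q = √((δu/u)² + (-2·δx/x)²) = √(0.0156 + 0.0338) = 0.222

0.222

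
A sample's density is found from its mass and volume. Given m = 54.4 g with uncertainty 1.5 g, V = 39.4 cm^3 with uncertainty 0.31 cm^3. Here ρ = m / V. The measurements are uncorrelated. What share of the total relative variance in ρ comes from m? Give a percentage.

92.5%

(δρ/ρ)² = (1·δm/m)² + (-1·δV/V)²
  m term: (1×0.0276)² = 0.000760
  V term: (-1×0.00787)² = 6.19e-05
Total = 0.000822. Share from m = 0.000760/0.000822 = 0.925.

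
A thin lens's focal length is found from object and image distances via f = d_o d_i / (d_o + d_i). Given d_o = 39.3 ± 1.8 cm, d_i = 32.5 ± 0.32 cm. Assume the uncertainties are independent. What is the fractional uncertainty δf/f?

0.0214

∂f/∂d_o = (d_i/(d_o+d_i))² = 0.205;  ∂f/∂d_i = (d_o/(d_o+d_i))² = 0.300
δf = √((∂f/∂d_o · δd_o)² + (∂f/∂d_i · δd_i)²) = √(0.136 + 0.00919) = 0.381 cm
f = 17.8 cm, so δf/f = 0.381/17.8 = 0.0214.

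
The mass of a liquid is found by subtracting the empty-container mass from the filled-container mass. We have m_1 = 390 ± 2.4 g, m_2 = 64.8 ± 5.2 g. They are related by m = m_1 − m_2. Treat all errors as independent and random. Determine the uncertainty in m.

For a sum/difference, combine absolute errors in quadrature:
  (δm_1)² = 5.76;  (δm_2)² = 27.0
δm = √(32.8) = 5.73 g

5.73 g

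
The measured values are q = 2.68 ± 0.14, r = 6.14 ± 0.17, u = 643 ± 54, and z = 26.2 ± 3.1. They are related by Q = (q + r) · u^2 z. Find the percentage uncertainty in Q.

Let w = q + r = 8.82. δw = √(δq² + δr²) = √(0.0196 + 0.0289) = 0.220, so δw/w = 0.0250.
Q is then a monomial in w, u, z:
δQ/Q = √((δw/w)² + (2·δu/u)² + (1·δz/z)²) = √(0.000623 + 0.0282 + 0.0140) = 0.207

20.7%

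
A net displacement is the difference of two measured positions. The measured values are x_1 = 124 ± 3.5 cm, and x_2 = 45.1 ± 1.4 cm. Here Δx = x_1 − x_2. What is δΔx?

3.77 cm

Absolute uncertainties add in quadrature for a linear combination:
  (δx_1)² = 12.2;  (δx_2)² = 1.96
δΔx = √(14.2) = 3.77 cm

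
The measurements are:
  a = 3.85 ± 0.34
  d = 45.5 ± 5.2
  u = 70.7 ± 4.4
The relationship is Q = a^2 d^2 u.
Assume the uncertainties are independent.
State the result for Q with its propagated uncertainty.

(2.17 ± 0.641) × 10^6

For a monomial Q ∝ a^2, d^2, u, fractional errors add in quadrature:
  (2·δa/a)² = (2×0.0883)² = 0.0312;  (2·δd/d)² = (2×0.114)² = 0.0522;  (1·δu/u)² = (1×0.0622)² = 0.00387
δQ/Q = √(0.0873) = 0.295
Q = 2.17e+06, so δQ = 0.295 × 2.17e+06 = 6.41e+05.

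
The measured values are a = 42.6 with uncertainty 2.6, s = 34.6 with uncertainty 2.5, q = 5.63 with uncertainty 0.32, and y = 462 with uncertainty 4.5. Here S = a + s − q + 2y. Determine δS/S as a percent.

S is a linear combination, so absolute uncertainties add in quadrature:
  (δa)² = 6.76;  (δs)² = 6.25;  (δq)² = 0.102;  (2·δy)² = 81.0
δS = √(94.1) = 9.70
S = 996, so δS/S = 9.70/996 = 0.00974.

0.974%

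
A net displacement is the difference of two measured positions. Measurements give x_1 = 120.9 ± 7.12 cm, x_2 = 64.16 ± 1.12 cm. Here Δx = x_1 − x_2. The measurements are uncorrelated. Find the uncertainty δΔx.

7.21 cm

Absolute uncertainties add in quadrature for a linear combination:
  (δx_1)² = 50.7;  (δx_2)² = 1.25
δΔx = √(51.9) = 7.21 cm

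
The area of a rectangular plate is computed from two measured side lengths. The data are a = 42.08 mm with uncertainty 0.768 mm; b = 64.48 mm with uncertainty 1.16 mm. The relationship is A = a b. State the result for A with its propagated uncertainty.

Products/powers → add relative errors in quadrature, weighted by exponent:
  (1·δa/a)² = (1×0.0183)² = 0.000333;  (1·δb/b)² = (1×0.0180)² = 0.000324
δA/A = √(0.000657) = 0.0256
A = 2713 mm^2, so δA = 0.0256 × 2713 = 69.5 mm^2.

2713 ± 69.5 mm^2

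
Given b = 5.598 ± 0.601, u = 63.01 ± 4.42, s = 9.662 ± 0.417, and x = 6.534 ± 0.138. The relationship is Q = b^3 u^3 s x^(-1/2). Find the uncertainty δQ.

6.42e+07

Since Q is a product/quotient, work with relative uncertainties:
  (3·δb/b)² = (3×0.107)² = 0.104;  (3·δu/u)² = (3×0.0701)² = 0.0443;  (1·δs/s)² = (1×0.0432)² = 0.00186;  (−½·δx/x)² = (-0.5×0.0211)² = 0.000112
δQ/Q = √(0.150) = 0.387
Q = 1.659e+08, so δQ = 0.387 × 1.659e+08 = 6.42e+07.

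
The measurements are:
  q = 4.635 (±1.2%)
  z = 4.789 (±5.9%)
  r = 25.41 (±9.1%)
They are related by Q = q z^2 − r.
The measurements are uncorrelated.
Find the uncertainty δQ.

Let p = q·z^2 = 106.3. δp/p = √((1·δq/q)² + (2·δz/z)²) = √(0.000144 + 0.0139) = 0.119, so δp = 12.6.
Q = p − r: δQ = √(δp² + δr²) = √(159 + 5.35) = 12.8

12.8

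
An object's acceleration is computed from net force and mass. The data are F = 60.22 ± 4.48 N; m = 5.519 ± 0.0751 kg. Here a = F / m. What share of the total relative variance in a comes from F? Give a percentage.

(δa/a)² = (1·δF/F)² + (-1·δm/m)²
  F term: (1×0.0744)² = 0.00553
  m term: (-1×0.0136)² = 0.000185
Total = 0.00572. Share from F = 0.00553/0.00572 = 0.968.

96.8%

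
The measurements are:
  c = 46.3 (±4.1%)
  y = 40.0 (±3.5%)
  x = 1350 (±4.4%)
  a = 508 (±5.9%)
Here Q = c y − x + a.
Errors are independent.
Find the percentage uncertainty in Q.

11.9%

Let p = c·y = 1850. δp/p = √((1·δc/c)² + (1·δy/y)²) = √(0.00168 + 0.00123) = 0.0539, so δp = 99.8.
Q = p − x + a: δQ = √(δp² + δx² + δa²) = √(9970 + 3530 + 898) = 120
Q = 1010, so δQ/Q = 120/1010 = 0.119.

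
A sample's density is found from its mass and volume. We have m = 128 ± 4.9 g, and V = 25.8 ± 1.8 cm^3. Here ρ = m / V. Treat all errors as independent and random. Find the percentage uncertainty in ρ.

Relative error in a monomial: (δρ/ρ)² = Σ (nᵢ · δxᵢ/xᵢ)².
  (1·δm/m)² = (1×0.0383)² = 0.00147;  (-1·δV/V)² = (-1×0.0698)² = 0.00487
δρ/ρ = √(0.00633) = 0.0796

7.96%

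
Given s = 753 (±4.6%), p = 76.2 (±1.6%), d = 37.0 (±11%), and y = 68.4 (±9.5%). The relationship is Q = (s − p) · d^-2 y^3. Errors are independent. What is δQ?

Let u = s − p = 677. δu = √(δs² + δp²) = √(1200 + 1.49) = 34.7, so δu/u = 0.0512.
Q is then a monomial in u, d, y:
δQ/Q = √((δu/u)² + (-2·δd/d)² + (3·δy/y)²) = √(0.00262 + 0.0484 + 0.0812) = 0.364
Q = 1.58e+05, so δQ = 0.364 × 1.58e+05 = 57500.

57500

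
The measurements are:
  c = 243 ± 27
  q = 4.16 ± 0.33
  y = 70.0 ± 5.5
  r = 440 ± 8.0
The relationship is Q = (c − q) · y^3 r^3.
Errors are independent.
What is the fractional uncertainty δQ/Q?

Let u = c − q = 239. δu = √(δc² + δq²) = √(729 + 0.109) = 27.0, so δu/u = 0.113.
Q is then a monomial in u, y, r:
δQ/Q = √((δu/u)² + (3·δy/y)² + (3·δr/r)²) = √(0.0128 + 0.0556 + 0.00298) = 0.267

0.267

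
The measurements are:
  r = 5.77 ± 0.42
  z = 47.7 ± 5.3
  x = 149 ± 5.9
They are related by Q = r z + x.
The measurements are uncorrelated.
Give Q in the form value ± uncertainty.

424 ± 37.0

Let p = r·z = 275. δp/p = √((1·δr/r)² + (1·δz/z)²) = √(0.00530 + 0.0123) = 0.133, so δp = 36.6.
Q = p + x: δQ = √(δp² + δx²) = √(1340 + 34.8) = 37.0
Q = 424.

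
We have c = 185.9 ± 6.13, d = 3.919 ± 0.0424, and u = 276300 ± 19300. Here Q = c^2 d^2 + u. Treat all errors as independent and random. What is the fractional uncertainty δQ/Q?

0.0515

Let p = c^2·d^2 = 530800. δp/p = √((2·δc/c)² + (2·δd/d)²) = √(0.00435 + 0.000468) = 0.0694, so δp = 36800.
Q = p + u: δQ = √(δp² + δu²) = √(1.36e+09 + 3.72e+08) = 41600
Q = 807100, so δQ/Q = 41600/807100 = 0.0515.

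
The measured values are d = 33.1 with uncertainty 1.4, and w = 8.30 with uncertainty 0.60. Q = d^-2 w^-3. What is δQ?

3.72e-07

Since Q is a product/quotient, work with relative uncertainties:
  (-2·δd/d)² = (-2×0.0423)² = 0.00716;  (-3·δw/w)² = (-3×0.0723)² = 0.0470
δQ/Q = √(0.0542) = 0.233
Q = 1.6e-06, so δQ = 0.233 × 1.6e-06 = 3.72e-07.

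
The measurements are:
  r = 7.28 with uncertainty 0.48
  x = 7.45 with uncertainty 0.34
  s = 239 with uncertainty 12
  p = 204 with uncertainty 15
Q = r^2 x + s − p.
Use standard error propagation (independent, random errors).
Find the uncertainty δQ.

58.3

Let w = r^2·x = 395. δw/w = √((2·δr/r)² + (1·δx/x)²) = √(0.0174 + 0.00208) = 0.140, so δw = 55.1.
Q = w + s − p: δQ = √(δw² + δs² + δp²) = √(3040 + 144 + 225) = 58.3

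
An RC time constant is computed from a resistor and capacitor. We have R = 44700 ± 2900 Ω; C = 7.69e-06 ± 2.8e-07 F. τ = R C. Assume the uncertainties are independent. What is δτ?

0.0256 s

Since τ is a product/quotient, work with relative uncertainties:
  (1·δR/R)² = (1×0.0649)² = 0.00421;  (1·δC/C)² = (1×0.0364)² = 0.00133
δτ/τ = √(0.00553) = 0.0744
τ = 0.344 s, so δτ = 0.0744 × 0.344 = 0.0256 s.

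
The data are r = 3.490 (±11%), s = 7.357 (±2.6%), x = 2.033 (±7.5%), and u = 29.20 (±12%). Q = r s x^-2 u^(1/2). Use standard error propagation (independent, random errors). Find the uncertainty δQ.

Relative error in a monomial: (δQ/Q)² = Σ (nᵢ · δxᵢ/xᵢ)².
  (1·δr/r)² = (1×0.110)² = 0.0121;  (1·δs/s)² = (1×0.0260)² = 0.000676;  (-2·δx/x)² = (-2×0.0750)² = 0.0225;  (½·δu/u)² = (0.5×0.120)² = 0.00360
δQ/Q = √(0.0389) = 0.197
Q = 33.57, so δQ = 0.197 × 33.57 = 6.62.

6.62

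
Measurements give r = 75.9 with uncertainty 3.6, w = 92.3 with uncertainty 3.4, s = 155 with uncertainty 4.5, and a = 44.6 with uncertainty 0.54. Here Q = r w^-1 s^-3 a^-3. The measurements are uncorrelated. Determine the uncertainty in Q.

Relative error in a monomial: (δQ/Q)² = Σ (nᵢ · δxᵢ/xᵢ)².
  (1·δr/r)² = (1×0.0474)² = 0.00225;  (-1·δw/w)² = (-1×0.0368)² = 0.00136;  (-3·δs/s)² = (-3×0.0290)² = 0.00759;  (-3·δa/a)² = (-3×0.0121)² = 0.00132
δQ/Q = √(0.0125) = 0.112
Q = 2.49e-12, so δQ = 0.112 × 2.49e-12 = 2.78e-13.

2.78e-13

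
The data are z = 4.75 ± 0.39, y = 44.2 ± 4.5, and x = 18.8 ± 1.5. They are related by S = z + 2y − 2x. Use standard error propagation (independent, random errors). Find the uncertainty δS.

S is a linear combination, so absolute uncertainties add in quadrature:
  (δz)² = 0.152;  (2·δy)² = 81.0;  (2·δx)² = 9.00
δS = √(90.2) = 9.49

9.49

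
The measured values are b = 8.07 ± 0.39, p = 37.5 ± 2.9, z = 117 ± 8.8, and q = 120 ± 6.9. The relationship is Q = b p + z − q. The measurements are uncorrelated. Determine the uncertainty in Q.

29.8

Let w = b·p = 303. δw/w = √((1·δb/b)² + (1·δp/p)²) = √(0.00234 + 0.00598) = 0.0912, so δw = 27.6.
Q = w + z − q: δQ = √(δw² + δz² + δq²) = √(762 + 77.4 + 47.6) = 29.8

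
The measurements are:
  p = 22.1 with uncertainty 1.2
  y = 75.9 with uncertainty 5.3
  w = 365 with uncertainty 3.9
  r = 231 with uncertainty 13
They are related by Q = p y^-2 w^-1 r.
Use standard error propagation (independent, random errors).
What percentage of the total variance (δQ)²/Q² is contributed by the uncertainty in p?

11.5%

(δQ/Q)² = (1·δp/p)² + (-2·δy/y)² + (-1·δw/w)² + (1·δr/r)²
  p term: (1×0.0543)² = 0.00295
  y term: (-2×0.0698)² = 0.0195
  w term: (-1×0.0107)² = 0.000114
  r term: (1×0.0563)² = 0.00317
Total = 0.0257. Share from p = 0.00295/0.0257 = 0.115.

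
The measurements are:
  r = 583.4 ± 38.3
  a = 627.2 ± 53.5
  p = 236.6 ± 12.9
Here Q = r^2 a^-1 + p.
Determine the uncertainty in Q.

Let w = r^2·a^-1 = 542.7. δw/w = √((2·δr/r)² + (-1·δa/a)²) = √(0.0172 + 0.00728) = 0.157, so δw = 85.0.
Q = w + p: δQ = √(δw² + δp²) = √(7220 + 166) = 85.9

85.9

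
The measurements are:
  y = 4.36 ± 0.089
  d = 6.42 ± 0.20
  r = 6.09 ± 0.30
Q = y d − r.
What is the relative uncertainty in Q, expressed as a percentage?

Let p = y·d = 28.0. δp/p = √((1·δy/y)² + (1·δd/d)²) = √(0.000417 + 0.000970) = 0.0372, so δp = 1.04.
Q = p − r: δQ = √(δp² + δr²) = √(1.09 + 0.0900) = 1.08
Q = 21.9, so δQ/Q = 1.08/21.9 = 0.0495.

4.95%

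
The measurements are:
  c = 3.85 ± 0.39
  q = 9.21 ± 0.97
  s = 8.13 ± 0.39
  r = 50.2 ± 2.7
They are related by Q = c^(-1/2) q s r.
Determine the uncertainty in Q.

Products/powers → add relative errors in quadrature, weighted by exponent:
  (−½·δc/c)² = (-0.5×0.101)² = 0.00257;  (1·δq/q)² = (1×0.105)² = 0.0111;  (1·δs/s)² = (1×0.0480)² = 0.00230;  (1·δr/r)² = (1×0.0538)² = 0.00289
δQ/Q = √(0.0189) = 0.137
Q = 1920, so δQ = 0.137 × 1920 = 263.

263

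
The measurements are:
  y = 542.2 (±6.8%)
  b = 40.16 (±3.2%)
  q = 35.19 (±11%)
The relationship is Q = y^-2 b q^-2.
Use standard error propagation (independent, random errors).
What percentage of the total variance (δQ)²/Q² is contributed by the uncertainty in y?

(δQ/Q)² = (-2·δy/y)² + (1·δb/b)² + (-2·δq/q)²
  y term: (-2×0.0680)² = 0.0185
  b term: (1×0.0320)² = 0.00102
  q term: (-2×0.110)² = 0.0484
Total = 0.0679. Share from y = 0.0185/0.0679 = 0.272.

27.2%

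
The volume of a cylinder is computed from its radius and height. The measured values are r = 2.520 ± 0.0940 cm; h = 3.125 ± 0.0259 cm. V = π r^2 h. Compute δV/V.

0.0751

Since V is a product/quotient, work with relative uncertainties:
  (2·δr/r)² = (2×0.0373)² = 0.00557;  (1·δh/h)² = (1×0.00829)² = 6.87e-05
δV/V = √(0.00563) = 0.0751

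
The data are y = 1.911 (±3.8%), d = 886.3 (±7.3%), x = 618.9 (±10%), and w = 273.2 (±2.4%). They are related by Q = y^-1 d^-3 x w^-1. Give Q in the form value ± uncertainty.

Products/powers → add relative errors in quadrature, weighted by exponent:
  (-1·δy/y)² = (-1×0.0380)² = 0.00144;  (-3·δd/d)² = (-3×0.0730)² = 0.0480;  (1·δx/x)² = (1×0.100)² = 0.0100;  (-1·δw/w)² = (-1×0.0240)² = 0.000576
δQ/Q = √(0.0600) = 0.245
Q = 1.703e-09, so δQ = 0.245 × 1.703e-09 = 4.17e-10.

(1.703 ± 0.417) × 10^-9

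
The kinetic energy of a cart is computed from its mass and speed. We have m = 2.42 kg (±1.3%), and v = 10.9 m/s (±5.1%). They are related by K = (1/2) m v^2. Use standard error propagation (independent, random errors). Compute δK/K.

For a monomial K ∝ m, v^2, fractional errors add in quadrature:
  (1·δm/m)² = (1×0.0130)² = 0.000169;  (2·δv/v)² = (2×0.0510)² = 0.0104
δK/K = √(0.0106) = 0.103

0.103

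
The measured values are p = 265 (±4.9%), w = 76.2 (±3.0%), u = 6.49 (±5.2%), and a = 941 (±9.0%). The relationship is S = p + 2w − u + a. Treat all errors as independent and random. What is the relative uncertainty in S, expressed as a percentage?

6.35%

Sums and differences: (δS)² = Σ (cᵢ δxᵢ)².
  (δp)² = 169;  (2·δw)² = 20.9;  (δu)² = 0.114;  (δa)² = 7170
δS = √(7360) = 85.8
S = 1350, so δS/S = 85.8/1350 = 0.0635.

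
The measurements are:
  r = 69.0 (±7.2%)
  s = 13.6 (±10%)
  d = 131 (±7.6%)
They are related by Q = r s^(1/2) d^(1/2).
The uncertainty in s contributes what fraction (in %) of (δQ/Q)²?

(δQ/Q)² = (1·δr/r)² + (½·δs/s)² + (½·δd/d)²
  r term: (1×0.0720)² = 0.00518
  s term: (0.5×0.100)² = 0.00250
  d term: (0.5×0.0760)² = 0.00144
Total = 0.00913. Share from s = 0.00250/0.00913 = 0.274.

27.4%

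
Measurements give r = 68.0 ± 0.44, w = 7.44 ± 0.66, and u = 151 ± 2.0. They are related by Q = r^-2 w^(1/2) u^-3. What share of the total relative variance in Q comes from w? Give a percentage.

(δQ/Q)² = (-2·δr/r)² + (½·δw/w)² + (-3·δu/u)²
  r term: (-2×0.00647)² = 0.000167
  w term: (0.5×0.0887)² = 0.00197
  u term: (-3×0.0132)² = 0.00158
Total = 0.00371. Share from w = 0.00197/0.00371 = 0.530.

53.0%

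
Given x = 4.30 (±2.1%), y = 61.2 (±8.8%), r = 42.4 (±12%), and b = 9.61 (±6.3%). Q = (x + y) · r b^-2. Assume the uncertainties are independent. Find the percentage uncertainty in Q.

19.2%

Let u = x + y = 65.5. δu = √(δx² + δy²) = √(0.00815 + 29.0) = 5.39, so δu/u = 0.0822.
Q is then a monomial in u, r, b:
δQ/Q = √((δu/u)² + (1·δr/r)² + (-2·δb/b)²) = √(0.00676 + 0.0144 + 0.0159) = 0.192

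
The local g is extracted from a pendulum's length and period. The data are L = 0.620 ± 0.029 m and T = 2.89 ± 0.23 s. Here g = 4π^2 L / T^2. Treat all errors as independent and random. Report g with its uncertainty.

2.93 ± 0.486 m/s^2

For a monomial g ∝ L, T^-2, fractional errors add in quadrature:
  (1·δL/L)² = (1×0.0468)² = 0.00219;  (-2·δT/T)² = (-2×0.0796)² = 0.0253
δg/g = √(0.0275) = 0.166
g = 2.93 m/s^2, so δg = 0.166 × 2.93 = 0.486 m/s^2.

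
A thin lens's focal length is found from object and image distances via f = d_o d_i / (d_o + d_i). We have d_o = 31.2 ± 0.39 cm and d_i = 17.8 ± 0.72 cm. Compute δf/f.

∂f/∂d_o = (d_i/(d_o+d_i))² = 0.132;  ∂f/∂d_i = (d_o/(d_o+d_i))² = 0.405
δf = √((∂f/∂d_o · δd_o)² + (∂f/∂d_i · δd_i)²) = √(0.00265 + 0.0852) = 0.296 cm
f = 11.3 cm, so δf/f = 0.296/11.3 = 0.0262.

0.0262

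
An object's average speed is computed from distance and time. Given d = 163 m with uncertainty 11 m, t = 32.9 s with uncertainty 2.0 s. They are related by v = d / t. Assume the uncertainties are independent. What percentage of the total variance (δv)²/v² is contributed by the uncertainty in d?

(δv/v)² = (1·δd/d)² + (-1·δt/t)²
  d term: (1×0.0675)² = 0.00455
  t term: (-1×0.0608)² = 0.00370
Total = 0.00825. Share from d = 0.00455/0.00825 = 0.552.

55.2%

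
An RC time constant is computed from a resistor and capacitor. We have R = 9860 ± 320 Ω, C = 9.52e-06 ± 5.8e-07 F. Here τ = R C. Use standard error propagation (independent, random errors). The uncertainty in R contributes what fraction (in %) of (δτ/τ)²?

22.1%

(δτ/τ)² = (1·δR/R)² + (1·δC/C)²
  R term: (1×0.0325)² = 0.00105
  C term: (1×0.0609)² = 0.00371
Total = 0.00477. Share from R = 0.00105/0.00477 = 0.221.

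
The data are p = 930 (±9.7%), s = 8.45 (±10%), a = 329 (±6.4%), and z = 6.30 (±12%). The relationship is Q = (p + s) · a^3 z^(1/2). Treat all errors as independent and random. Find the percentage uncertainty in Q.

Let u = p + s = 938. δu = √(δp² + δs²) = √(8140 + 0.714) = 90.2, so δu/u = 0.0961.
Q is then a monomial in u, a, z:
δQ/Q = √((δu/u)² + (3·δa/a)² + (½·δz/z)²) = √(0.00924 + 0.0369 + 0.00360) = 0.223

22.3%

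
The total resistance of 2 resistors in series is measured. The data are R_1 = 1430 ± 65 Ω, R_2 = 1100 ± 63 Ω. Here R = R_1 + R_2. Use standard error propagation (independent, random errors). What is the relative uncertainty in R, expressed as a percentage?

3.58%

Absolute uncertainties add in quadrature for a linear combination:
  (δR_1)² = 4220;  (δR_2)² = 3970
δR = √(8190) = 90.5 Ω
R = 2530 Ω, so δR/R = 90.5/2530 = 0.0358.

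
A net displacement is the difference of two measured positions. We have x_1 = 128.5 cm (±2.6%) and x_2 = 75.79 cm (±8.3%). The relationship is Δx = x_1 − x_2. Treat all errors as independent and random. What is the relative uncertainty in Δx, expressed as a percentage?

13.5%

Δx is a linear combination, so absolute uncertainties add in quadrature:
  (δx_1)² = 11.2;  (δx_2)² = 39.6
δΔx = √(50.7) = 7.12 cm
Δx = 52.71 cm, so δΔx/Δx = 7.12/52.71 = 0.135.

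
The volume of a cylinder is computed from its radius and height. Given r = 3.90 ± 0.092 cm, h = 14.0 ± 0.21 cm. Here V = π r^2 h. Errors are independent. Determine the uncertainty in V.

33.1 cm^3

V is a product of powers, so relative uncertainties combine in quadrature:
  (2·δr/r)² = (2×0.0236)² = 0.00223;  (1·δh/h)² = (1×0.0150)² = 0.000225
δV/V = √(0.00245) = 0.0495
V = 669 cm^3, so δV = 0.0495 × 669 = 33.1 cm^3.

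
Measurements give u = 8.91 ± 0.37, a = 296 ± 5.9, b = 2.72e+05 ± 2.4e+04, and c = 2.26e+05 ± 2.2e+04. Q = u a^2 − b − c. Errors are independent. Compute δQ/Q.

Let p = u·a^2 = 7.81e+05. δp/p = √((1·δu/u)² + (2·δa/a)²) = √(0.00172 + 0.00159) = 0.0576, so δp = 44900.
Q = p − b − c: δQ = √(δp² + δb² + δc²) = √(2.02e+09 + 5.76e+08 + 4.84e+08) = 55500
Q = 2.83e+05, so δQ/Q = 55500/2.83e+05 = 0.196.

0.196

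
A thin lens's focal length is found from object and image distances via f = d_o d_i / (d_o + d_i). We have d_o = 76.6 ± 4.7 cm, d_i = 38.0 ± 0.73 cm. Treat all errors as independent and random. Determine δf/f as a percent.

2.41%

∂f/∂d_o = (d_i/(d_o+d_i))² = 0.110;  ∂f/∂d_i = (d_o/(d_o+d_i))² = 0.447
δf = √((∂f/∂d_o · δd_o)² + (∂f/∂d_i · δd_i)²) = √(0.267 + 0.106) = 0.611 cm
f = 25.4 cm, so δf/f = 0.611/25.4 = 0.0241.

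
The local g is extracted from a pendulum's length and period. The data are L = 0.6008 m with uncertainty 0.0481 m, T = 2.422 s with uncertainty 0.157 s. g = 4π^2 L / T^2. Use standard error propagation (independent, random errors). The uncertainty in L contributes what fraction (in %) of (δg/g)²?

27.6%

(δg/g)² = (1·δL/L)² + (-2·δT/T)²
  L term: (1×0.0801)² = 0.00641
  T term: (-2×0.0648)² = 0.0168
Total = 0.0232. Share from L = 0.00641/0.0232 = 0.276.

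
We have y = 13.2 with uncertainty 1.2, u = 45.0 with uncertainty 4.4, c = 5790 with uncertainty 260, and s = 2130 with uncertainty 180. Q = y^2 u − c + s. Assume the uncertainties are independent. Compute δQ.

1650

Let p = y^2·u = 7840. δp/p = √((2·δy/y)² + (1·δu/u)²) = √(0.0331 + 0.00956) = 0.206, so δp = 1620.
Q = p − c + s: δQ = √(δp² + δc² + δs²) = √(2.62e+06 + 67600 + 32400) = 1650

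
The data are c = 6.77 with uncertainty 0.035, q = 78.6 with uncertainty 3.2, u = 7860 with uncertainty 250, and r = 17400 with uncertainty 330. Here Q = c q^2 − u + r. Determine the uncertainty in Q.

Let p = c·q^2 = 41800. δp/p = √((1·δc/c)² + (2·δq/q)²) = √(2.67e-05 + 0.00663) = 0.0816, so δp = 3410.
Q = p − u + r: δQ = √(δp² + δu² + δr²) = √(1.16e+07 + 62500 + 1.09e+05) = 3440

3440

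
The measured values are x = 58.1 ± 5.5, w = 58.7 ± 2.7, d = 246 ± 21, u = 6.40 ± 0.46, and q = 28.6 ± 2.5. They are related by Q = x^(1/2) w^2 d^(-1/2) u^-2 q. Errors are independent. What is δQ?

236

Since Q is a product/quotient, work with relative uncertainties:
  (½·δx/x)² = (0.5×0.0947)² = 0.00224;  (2·δw/w)² = (2×0.0460)² = 0.00846;  (−½·δd/d)² = (-0.5×0.0854)² = 0.00182;  (-2·δu/u)² = (-2×0.0719)² = 0.0207;  (1·δq/q)² = (1×0.0874)² = 0.00764
δQ/Q = √(0.0408) = 0.202
Q = 1170, so δQ = 0.202 × 1170 = 236.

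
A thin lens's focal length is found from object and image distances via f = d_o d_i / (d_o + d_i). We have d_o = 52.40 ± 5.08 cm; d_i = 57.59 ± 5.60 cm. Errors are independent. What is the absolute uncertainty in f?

1.89 cm

∂f/∂d_o = (d_i/(d_o+d_i))² = 0.274;  ∂f/∂d_i = (d_o/(d_o+d_i))² = 0.227
δf = √((∂f/∂d_o · δd_o)² + (∂f/∂d_i · δd_i)²) = √(1.94 + 1.62) = 1.89 cm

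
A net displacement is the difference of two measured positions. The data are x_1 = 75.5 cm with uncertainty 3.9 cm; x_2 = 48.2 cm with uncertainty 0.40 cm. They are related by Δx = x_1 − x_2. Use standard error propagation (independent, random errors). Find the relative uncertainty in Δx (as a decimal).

Sums and differences: (δΔx)² = Σ (cᵢ δxᵢ)².
  (δx_1)² = 15.2;  (δx_2)² = 0.160
δΔx = √(15.4) = 3.92 cm
Δx = 27.3 cm, so δΔx/Δx = 3.92/27.3 = 0.144.

0.144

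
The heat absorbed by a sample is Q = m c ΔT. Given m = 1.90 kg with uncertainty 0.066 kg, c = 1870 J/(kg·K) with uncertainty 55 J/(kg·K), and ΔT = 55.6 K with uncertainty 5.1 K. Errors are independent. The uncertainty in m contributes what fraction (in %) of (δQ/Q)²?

11.5%

(δQ/Q)² = (1·δm/m)² + (1·δc/c)² + (1·δΔT/ΔT)²
  m term: (1×0.0347)² = 0.00121
  c term: (1×0.0294)² = 0.000865
  ΔT term: (1×0.0917)² = 0.00841
Total = 0.0105. Share from m = 0.00121/0.0105 = 0.115.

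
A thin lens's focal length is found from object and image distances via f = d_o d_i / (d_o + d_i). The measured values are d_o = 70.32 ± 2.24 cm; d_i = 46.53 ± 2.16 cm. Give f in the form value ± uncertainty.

∂f/∂d_o = (d_i/(d_o+d_i))² = 0.159;  ∂f/∂d_i = (d_o/(d_o+d_i))² = 0.362
δf = √((∂f/∂d_o · δd_o)² + (∂f/∂d_i · δd_i)²) = √(0.126 + 0.612) = 0.859 cm
f = 28.00 cm.

28.00 ± 0.859 cm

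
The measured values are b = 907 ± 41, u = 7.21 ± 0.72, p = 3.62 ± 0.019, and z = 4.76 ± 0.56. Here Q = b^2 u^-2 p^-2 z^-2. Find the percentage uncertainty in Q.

32.2%

Each factor contributes (exponent × relative error)² to (δQ/Q)²:
  (2·δb/b)² = (2×0.0452)² = 0.00817;  (-2·δu/u)² = (-2×0.0999)² = 0.0399;  (-2·δp/p)² = (-2×0.00525)² = 0.000110;  (-2·δz/z)² = (-2×0.118)² = 0.0554
δQ/Q = √(0.104) = 0.322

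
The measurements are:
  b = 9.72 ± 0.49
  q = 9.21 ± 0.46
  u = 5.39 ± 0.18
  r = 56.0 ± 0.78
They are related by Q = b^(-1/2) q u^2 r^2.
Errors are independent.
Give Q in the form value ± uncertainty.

Relative error in a monomial: (δQ/Q)² = Σ (nᵢ · δxᵢ/xᵢ)².
  (−½·δb/b)² = (-0.5×0.0504)² = 0.000635;  (1·δq/q)² = (1×0.0499)² = 0.00249;  (2·δu/u)² = (2×0.0334)² = 0.00446;  (2·δr/r)² = (2×0.0139)² = 0.000776
δQ/Q = √(0.00837) = 0.0915
Q = 2.69e+05, so δQ = 0.0915 × 2.69e+05 = 24600.

(2.69 ± 0.246) × 10^5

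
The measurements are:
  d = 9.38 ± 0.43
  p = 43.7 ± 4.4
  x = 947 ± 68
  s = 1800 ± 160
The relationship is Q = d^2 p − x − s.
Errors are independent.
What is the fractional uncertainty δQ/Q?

0.502

Let w = d^2·p = 3840. δw/w = √((2·δd/d)² + (1·δp/p)²) = √(0.00841 + 0.0101) = 0.136, so δw = 524.
Q = w − x − s: δQ = √(δw² + δx² + δs²) = √(2.74e+05 + 4620 + 25600) = 552
Q = 1100, so δQ/Q = 552/1100 = 0.502.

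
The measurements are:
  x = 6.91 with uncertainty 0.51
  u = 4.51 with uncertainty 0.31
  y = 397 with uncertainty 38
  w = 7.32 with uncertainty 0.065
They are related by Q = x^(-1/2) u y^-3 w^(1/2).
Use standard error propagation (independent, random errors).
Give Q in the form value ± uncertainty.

Q is a product of powers, so relative uncertainties combine in quadrature:
  (−½·δx/x)² = (-0.5×0.0738)² = 0.00136;  (1·δu/u)² = (1×0.0687)² = 0.00472;  (-3·δy/y)² = (-3×0.0957)² = 0.0825;  (½·δw/w)² = (0.5×0.00888)² = 1.97e-05
δQ/Q = √(0.0886) = 0.298
Q = 7.42e-08, so δQ = 0.298 × 7.42e-08 = 2.21e-08.

(7.42 ± 2.21) × 10^-8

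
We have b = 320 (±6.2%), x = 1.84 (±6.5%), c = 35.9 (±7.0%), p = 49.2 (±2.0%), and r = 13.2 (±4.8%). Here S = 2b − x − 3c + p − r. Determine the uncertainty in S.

40.4

S is a linear combination, so absolute uncertainties add in quadrature:
  (2·δb)² = 1570;  (δx)² = 0.0143;  (3·δc)² = 56.8;  (δp)² = 0.968;  (δr)² = 0.401
δS = √(1630) = 40.4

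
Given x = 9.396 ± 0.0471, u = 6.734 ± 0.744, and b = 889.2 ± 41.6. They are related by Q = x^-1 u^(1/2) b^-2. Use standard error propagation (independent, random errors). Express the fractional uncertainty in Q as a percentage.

Products/powers → add relative errors in quadrature, weighted by exponent:
  (-1·δx/x)² = (-1×0.00501)² = 2.51e-05;  (½·δu/u)² = (0.5×0.110)² = 0.00305;  (-2·δb/b)² = (-2×0.0468)² = 0.00875
δQ/Q = √(0.0118) = 0.109

10.9%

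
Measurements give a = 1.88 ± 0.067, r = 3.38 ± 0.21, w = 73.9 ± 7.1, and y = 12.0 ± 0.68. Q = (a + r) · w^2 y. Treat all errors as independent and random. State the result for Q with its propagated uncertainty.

Let u = a + r = 5.26. δu = √(δa² + δr²) = √(0.00449 + 0.0441) = 0.220, so δu/u = 0.0419.
Q is then a monomial in u, w, y:
δQ/Q = √((δu/u)² + (2·δw/w)² + (1·δy/y)²) = √(0.00176 + 0.0369 + 0.00321) = 0.205
Q = 3.45e+05, so δQ = 0.205 × 3.45e+05 = 70600.

(3.45 ± 0.706) × 10^5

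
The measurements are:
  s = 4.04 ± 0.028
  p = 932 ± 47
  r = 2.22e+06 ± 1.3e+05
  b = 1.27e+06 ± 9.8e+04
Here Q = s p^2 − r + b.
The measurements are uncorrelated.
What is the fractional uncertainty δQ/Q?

Let w = s·p^2 = 3.51e+06. δw/w = √((1·δs/s)² + (2·δp/p)²) = √(4.8e-05 + 0.0102) = 0.101, so δw = 3.55e+05.
Q = w − r + b: δQ = √(δw² + δr² + δb²) = √(1.26e+11 + 1.69e+10 + 9.6e+09) = 3.9e+05
Q = 2.56e+06, so δQ/Q = 3.9e+05/2.56e+06 = 0.153.

0.153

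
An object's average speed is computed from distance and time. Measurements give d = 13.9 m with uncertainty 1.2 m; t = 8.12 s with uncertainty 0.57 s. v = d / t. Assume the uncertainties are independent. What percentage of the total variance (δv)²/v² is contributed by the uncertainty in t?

39.8%

(δv/v)² = (1·δd/d)² + (-1·δt/t)²
  d term: (1×0.0863)² = 0.00745
  t term: (-1×0.0702)² = 0.00493
Total = 0.0124. Share from t = 0.00493/0.0124 = 0.398.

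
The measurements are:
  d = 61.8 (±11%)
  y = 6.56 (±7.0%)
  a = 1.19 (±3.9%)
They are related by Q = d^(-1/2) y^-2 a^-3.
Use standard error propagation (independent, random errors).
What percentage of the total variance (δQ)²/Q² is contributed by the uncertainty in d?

(δQ/Q)² = (−½·δd/d)² + (-2·δy/y)² + (-3·δa/a)²
  d term: (-0.5×0.110)² = 0.00302
  y term: (-2×0.0700)² = 0.0196
  a term: (-3×0.0390)² = 0.0137
Total = 0.0363. Share from d = 0.00302/0.0363 = 0.0833.

8.33%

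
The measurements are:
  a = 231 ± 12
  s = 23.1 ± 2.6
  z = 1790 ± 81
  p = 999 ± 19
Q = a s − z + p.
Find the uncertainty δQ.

Let w = a·s = 5340. δw/w = √((1·δa/a)² + (1·δs/s)²) = √(0.00270 + 0.0127) = 0.124, so δw = 661.
Q = w − z + p: δQ = √(δw² + δz² + δp²) = √(4.38e+05 + 6560 + 361) = 667

667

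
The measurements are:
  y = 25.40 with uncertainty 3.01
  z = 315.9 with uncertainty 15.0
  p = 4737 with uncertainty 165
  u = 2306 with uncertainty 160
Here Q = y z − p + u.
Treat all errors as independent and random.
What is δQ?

1050

Let w = y·z = 8024. δw/w = √((1·δy/y)² + (1·δz/z)²) = √(0.0140 + 0.00225) = 0.128, so δw = 1020.
Q = w − p + u: δQ = √(δw² + δp² + δu²) = √(1.05e+06 + 27200 + 25600) = 1050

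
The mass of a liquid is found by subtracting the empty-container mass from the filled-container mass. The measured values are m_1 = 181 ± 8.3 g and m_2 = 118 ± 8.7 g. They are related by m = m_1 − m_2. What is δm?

12.0 g

m is a linear combination, so absolute uncertainties add in quadrature:
  (δm_1)² = 68.9;  (δm_2)² = 75.7
δm = √(145) = 12.0 g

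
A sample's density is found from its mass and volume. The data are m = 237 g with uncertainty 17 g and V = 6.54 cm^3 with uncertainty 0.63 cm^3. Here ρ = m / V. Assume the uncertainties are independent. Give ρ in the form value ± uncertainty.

Each factor contributes (exponent × relative error)² to (δρ/ρ)²:
  (1·δm/m)² = (1×0.0717)² = 0.00515;  (-1·δV/V)² = (-1×0.0963)² = 0.00928
δρ/ρ = √(0.0144) = 0.120
ρ = 36.2 g/cm^3, so δρ = 0.120 × 36.2 = 4.35 g/cm^3.

36.2 ± 4.35 g/cm^3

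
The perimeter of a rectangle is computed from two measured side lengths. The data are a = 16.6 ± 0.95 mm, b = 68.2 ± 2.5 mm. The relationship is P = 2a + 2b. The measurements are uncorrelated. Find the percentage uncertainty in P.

For a sum/difference, combine absolute errors in quadrature:
  (2·δa)² = 3.61;  (2·δb)² = 25.0
δP = √(28.6) = 5.35 mm
P = 170 mm, so δP/P = 5.35/170 = 0.0315.

3.15%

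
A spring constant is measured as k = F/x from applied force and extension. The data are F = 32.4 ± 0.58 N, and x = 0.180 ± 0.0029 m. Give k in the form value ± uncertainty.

180 ± 4.34 N/m

Since k is a product/quotient, work with relative uncertainties:
  (1·δF/F)² = (1×0.0179)² = 0.000320;  (-1·δx/x)² = (-1×0.0161)² = 0.000260
δk/k = √(0.000580) = 0.0241
k = 180 N/m, so δk = 0.0241 × 180 = 4.34 N/m.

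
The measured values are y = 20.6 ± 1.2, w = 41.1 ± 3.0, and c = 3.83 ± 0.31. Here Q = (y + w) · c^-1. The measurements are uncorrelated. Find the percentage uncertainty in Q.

9.64%

Let u = y + w = 61.7. δu = √(δy² + δw²) = √(1.44 + 9.00) = 3.23, so δu/u = 0.0524.
Q is then a monomial in u, c:
δQ/Q = √((δu/u)² + (-1·δc/c)²) = √(0.00274 + 0.00655) = 0.0964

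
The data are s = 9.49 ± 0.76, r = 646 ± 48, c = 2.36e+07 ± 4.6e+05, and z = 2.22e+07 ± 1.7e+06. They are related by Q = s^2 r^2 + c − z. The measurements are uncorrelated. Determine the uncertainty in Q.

8.4e+06

Let p = s^2·r^2 = 3.76e+07. δp/p = √((2·δs/s)² + (2·δr/r)²) = √(0.0257 + 0.0221) = 0.218, so δp = 8.21e+06.
Q = p + c − z: δQ = √(δp² + δc² + δz²) = √(6.74e+13 + 2.12e+11 + 2.89e+12) = 8.4e+06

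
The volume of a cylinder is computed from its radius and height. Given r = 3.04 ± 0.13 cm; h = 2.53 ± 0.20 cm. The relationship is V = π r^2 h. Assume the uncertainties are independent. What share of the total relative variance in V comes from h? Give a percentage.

46.1%

(δV/V)² = (2·δr/r)² + (1·δh/h)²
  r term: (2×0.0428)² = 0.00731
  h term: (1×0.0791)² = 0.00625
Total = 0.0136. Share from h = 0.00625/0.0136 = 0.461.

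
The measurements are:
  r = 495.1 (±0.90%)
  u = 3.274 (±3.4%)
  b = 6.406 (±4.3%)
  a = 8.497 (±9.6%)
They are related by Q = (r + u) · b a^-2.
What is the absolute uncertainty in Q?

Let w = r + u = 498.4. δw = √(δr² + δu²) = √(19.9 + 0.0124) = 4.46, so δw/w = 0.00894.
Q is then a monomial in w, b, a:
δQ/Q = √((δw/w)² + (1·δb/b)² + (-2·δa/a)²) = √(8e-05 + 0.00185 + 0.0369) = 0.197
Q = 44.22, so δQ = 0.197 × 44.22 = 8.71.

8.71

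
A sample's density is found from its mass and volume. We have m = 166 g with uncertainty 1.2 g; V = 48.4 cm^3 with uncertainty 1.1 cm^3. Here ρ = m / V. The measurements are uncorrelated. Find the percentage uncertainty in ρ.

2.38%

ρ is a product of powers, so relative uncertainties combine in quadrature:
  (1·δm/m)² = (1×0.00723)² = 5.23e-05;  (-1·δV/V)² = (-1×0.0227)² = 0.000517
δρ/ρ = √(0.000569) = 0.0238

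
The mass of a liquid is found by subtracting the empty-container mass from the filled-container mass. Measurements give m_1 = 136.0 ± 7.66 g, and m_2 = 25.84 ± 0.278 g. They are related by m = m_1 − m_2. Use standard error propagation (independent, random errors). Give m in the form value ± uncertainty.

Sums and differences: (δm)² = Σ (cᵢ δxᵢ)².
  (δm_1)² = 58.7;  (δm_2)² = 0.0773
δm = √(58.8) = 7.67 g
m = 110.2 g.

110.2 ± 7.67 g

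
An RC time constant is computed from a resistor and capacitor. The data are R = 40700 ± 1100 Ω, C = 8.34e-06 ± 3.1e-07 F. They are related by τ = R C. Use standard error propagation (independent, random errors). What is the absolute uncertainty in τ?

Products/powers → add relative errors in quadrature, weighted by exponent:
  (1·δR/R)² = (1×0.0270)² = 0.000730;  (1·δC/C)² = (1×0.0372)² = 0.00138
δτ/τ = √(0.00211) = 0.0460
τ = 0.339 s, so δτ = 0.0460 × 0.339 = 0.0156 s.

0.0156 s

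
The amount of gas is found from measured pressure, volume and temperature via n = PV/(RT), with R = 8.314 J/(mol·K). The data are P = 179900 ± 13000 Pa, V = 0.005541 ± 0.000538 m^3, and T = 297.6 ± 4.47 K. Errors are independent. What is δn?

0.0491 mol

For a monomial n ∝ P, V, T^-1, fractional errors add in quadrature:
  (1·δP/P)² = (1×0.0723)² = 0.00522;  (1·δV/V)² = (1×0.0971)² = 0.00943;  (-1·δT/T)² = (-1×0.0150)² = 0.000226
δn/n = √(0.0149) = 0.122
n = 0.4029 mol, so δn = 0.122 × 0.4029 = 0.0491 mol.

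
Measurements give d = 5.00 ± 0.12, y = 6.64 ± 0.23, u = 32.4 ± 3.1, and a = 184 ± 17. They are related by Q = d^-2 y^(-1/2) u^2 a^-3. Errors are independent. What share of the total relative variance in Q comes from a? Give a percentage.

(δQ/Q)² = (-2·δd/d)² + (−½·δy/y)² + (2·δu/u)² + (-3·δa/a)²
  d term: (-2×0.0240)² = 0.00230
  y term: (-0.5×0.0346)² = 0.000300
  u term: (2×0.0957)² = 0.0366
  a term: (-3×0.0924)² = 0.0768
Total = 0.116. Share from a = 0.0768/0.116 = 0.662.

66.2%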